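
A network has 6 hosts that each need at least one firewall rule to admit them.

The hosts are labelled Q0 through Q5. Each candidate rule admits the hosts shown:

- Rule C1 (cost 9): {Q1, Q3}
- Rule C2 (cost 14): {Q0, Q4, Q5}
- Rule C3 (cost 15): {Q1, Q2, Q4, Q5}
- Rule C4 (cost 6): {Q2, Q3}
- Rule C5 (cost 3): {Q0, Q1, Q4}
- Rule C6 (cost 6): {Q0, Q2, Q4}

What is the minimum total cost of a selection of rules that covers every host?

C2, C4, C5 together cover every host (C2 ∪ C4 ∪ C5 = {Q0, Q1, Q2, Q3, Q4, Q5}); total cost 14 + 6 + 3 = 23.
No covering selection has total cost below 23.

23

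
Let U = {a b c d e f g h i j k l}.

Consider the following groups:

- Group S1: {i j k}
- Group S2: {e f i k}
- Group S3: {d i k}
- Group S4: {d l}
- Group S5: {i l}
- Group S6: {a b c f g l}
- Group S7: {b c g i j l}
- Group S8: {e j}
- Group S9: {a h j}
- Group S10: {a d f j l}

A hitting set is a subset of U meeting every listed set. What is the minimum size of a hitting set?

Take T = {i, j, l}. Each listed group contains at least one of these, so T is a hitting set of size 3.
The groups S2, S4, S9 are pairwise disjoint, so any hitting set needs a separate point for each — at least 3. Hence 3 is optimal.

3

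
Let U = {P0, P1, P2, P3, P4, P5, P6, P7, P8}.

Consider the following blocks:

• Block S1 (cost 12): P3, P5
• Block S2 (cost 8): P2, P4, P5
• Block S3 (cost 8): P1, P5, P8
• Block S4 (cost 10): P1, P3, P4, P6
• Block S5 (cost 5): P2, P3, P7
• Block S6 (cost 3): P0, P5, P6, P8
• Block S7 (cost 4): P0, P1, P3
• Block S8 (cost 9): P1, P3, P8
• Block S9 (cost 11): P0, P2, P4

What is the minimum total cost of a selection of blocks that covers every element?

S4, S5, S6 together cover every element (S4 ∪ S5 ∪ S6 = {P0, P1, P2, P3, P4, P5, P6, P7, P8}); total cost 10 + 5 + 3 = 18.
The greedy pick S6, S5, S7, S2 costs 20; no covering selection beats 18.

18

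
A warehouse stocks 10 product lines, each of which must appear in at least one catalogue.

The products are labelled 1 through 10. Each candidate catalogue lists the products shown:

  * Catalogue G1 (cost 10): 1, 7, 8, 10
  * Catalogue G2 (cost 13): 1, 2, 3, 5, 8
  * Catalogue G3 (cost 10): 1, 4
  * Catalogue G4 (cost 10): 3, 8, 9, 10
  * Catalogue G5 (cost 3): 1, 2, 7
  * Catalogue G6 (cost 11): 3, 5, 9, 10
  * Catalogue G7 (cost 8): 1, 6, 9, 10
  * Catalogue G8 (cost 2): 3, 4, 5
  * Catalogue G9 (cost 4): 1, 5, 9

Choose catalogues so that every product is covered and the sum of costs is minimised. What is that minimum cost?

G1, G5, G7, G8 together cover every product (G1 ∪ G5 ∪ G7 ∪ G8 = {1, 2, 3, 4, 5, 6, 7, 8, 9, 10}); total cost 10 + 3 + 8 + 2 = 23.
No covering selection has total cost below 23.

23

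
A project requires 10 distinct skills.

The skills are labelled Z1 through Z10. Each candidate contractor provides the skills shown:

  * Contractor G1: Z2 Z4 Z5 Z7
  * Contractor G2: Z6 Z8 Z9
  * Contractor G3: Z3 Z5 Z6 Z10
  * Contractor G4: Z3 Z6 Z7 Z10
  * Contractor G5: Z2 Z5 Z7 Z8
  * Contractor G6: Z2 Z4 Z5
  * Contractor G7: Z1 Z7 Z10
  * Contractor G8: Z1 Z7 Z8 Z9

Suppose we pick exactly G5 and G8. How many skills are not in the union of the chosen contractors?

4

Union of G5, G8 = {Z1, Z2, Z5, Z7, Z8, Z9}.
Not covered: Z3, Z4, Z6, Z10 — 4 skills.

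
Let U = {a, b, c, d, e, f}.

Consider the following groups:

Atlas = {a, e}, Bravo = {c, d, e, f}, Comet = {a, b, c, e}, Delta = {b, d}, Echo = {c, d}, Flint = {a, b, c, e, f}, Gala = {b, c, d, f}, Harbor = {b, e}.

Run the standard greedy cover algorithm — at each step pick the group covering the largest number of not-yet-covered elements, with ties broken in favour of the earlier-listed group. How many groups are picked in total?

Greedy: pick Flint (covers 5 new) → pick Bravo (covers 1 new). Total picks: 2.

2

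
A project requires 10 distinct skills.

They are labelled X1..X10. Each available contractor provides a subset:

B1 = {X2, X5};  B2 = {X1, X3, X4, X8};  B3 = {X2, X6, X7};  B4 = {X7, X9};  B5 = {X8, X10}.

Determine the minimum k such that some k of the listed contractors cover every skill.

5

Take {B1, B2, B3, B4, B5}. Their union is {X1, X2, X3, X4, X5, X6, X7, X8, X9, X10}, which is all 10 skills.
No 4 of the 5 contractors cover everything (all 5 combinations miss at least one skill), so 5 is optimal.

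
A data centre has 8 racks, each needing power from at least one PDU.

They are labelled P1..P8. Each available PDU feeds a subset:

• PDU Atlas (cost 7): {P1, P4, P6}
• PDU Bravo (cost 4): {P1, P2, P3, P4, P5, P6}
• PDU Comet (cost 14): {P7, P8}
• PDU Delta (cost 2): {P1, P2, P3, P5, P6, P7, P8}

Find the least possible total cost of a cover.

Bravo, Delta together cover every rack (Bravo ∪ Delta = {P1, P2, P3, P4, P5, P6, P7, P8}); total cost 4 + 2 = 6.
No covering selection has total cost below 6.

6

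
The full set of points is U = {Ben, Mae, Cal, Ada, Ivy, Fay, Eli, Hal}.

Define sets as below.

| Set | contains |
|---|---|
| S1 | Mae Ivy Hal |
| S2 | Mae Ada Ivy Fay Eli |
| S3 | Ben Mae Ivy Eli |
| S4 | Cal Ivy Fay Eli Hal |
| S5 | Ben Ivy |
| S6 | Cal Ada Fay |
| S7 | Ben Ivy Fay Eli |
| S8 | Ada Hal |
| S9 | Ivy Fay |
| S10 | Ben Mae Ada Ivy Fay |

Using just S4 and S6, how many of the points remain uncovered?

2

Union of S4, S6 = {Cal, Ada, Ivy, Fay, Eli, Hal}.
Not covered: Ben, Mae — 2 points.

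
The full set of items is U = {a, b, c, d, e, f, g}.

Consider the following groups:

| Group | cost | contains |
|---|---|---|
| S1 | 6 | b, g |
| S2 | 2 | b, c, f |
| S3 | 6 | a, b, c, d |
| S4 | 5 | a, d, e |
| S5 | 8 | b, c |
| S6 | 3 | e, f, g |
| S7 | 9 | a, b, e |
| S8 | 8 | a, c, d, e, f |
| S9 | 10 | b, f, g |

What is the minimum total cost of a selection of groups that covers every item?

S3, S6 together cover every item (S3 ∪ S6 = {a, b, c, d, e, f, g}); total cost 6 + 3 = 9.
The greedy pick S2, S6, S4 costs 10; no covering selection beats 9.

9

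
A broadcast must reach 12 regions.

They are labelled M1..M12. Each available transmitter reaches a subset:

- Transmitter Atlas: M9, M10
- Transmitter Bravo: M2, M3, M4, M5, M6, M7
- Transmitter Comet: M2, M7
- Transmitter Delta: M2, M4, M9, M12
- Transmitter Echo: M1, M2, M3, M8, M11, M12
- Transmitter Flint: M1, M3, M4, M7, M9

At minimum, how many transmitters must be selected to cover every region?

Atlas and Bravo and Echo together: Atlas ∪ Bravo ∪ Echo = {M1, M2, M3, M4, M5, M6, M7, M8, M9, M10, M11, M12} — every region is covered.
Only Bravo contains M5, so Bravo is forced; the remaining 6 regions need at least 2 more transmitters (each remaining transmitter adds at most 4) — so at least 3 transmitters are needed, and 3 is optimal.

3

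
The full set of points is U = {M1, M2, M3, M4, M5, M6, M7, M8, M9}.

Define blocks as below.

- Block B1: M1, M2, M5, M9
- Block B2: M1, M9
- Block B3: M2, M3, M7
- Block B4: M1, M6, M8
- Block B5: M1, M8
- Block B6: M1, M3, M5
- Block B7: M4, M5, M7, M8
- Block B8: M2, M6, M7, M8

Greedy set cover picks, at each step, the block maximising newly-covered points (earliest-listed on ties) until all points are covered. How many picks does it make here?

Greedy: pick B1 (covers 4 new) → pick B7 (covers 3 new) → pick B3 (covers 1 new) → pick B4 (covers 1 new). Total picks: 4.

4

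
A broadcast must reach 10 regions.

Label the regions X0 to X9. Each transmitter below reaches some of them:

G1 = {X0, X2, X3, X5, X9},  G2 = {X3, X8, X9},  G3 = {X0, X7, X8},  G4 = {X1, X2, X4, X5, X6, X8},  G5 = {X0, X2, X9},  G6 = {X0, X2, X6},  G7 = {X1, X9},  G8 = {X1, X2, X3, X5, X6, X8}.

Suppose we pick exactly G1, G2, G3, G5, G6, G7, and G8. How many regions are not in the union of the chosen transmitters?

Union of G1, G2, G3, G5, G6, G7, G8 = {X0, X1, X2, X3, X5, X6, X7, X8, X9}.
Not covered: X4 — 1 region.

1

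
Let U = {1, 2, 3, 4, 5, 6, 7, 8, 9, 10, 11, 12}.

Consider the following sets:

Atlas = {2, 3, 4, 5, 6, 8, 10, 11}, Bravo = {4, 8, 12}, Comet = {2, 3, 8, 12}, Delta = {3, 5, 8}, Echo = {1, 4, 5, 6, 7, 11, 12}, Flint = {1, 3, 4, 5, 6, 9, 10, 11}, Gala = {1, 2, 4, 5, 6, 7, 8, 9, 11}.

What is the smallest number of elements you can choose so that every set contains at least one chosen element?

Take H = {8, 11}. Each listed set contains at least one of these, so H is a hitting set of size 2.
No single element lies in every set, so at least 2 are needed and 2 is optimal.

2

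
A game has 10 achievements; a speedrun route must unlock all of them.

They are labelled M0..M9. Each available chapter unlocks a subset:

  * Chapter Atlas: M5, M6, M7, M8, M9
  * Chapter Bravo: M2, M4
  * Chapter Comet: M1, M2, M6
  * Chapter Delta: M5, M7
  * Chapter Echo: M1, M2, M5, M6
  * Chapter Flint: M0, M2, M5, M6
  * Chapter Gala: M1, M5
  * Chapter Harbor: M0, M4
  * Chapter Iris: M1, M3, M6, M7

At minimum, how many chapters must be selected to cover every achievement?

Take {Atlas, Bravo, Harbor, Iris}. Their union is {M0, M1, M2, M3, M4, M5, M6, M7, M8, M9}, which is all 10 achievements.
Only Atlas contains M8, so Atlas is forced; the remaining 5 achievements need at least 3 more chapters (each remaining chapter adds at most 2) — so at least 4 chapters are needed, and 4 is optimal.

4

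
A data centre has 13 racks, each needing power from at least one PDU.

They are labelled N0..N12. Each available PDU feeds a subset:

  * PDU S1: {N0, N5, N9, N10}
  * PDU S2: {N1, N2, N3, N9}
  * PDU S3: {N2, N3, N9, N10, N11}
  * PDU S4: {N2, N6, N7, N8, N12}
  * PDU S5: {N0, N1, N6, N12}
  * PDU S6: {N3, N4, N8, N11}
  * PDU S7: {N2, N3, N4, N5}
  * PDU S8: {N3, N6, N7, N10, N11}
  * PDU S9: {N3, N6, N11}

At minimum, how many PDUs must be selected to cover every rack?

4

Take {S1, S4, S5, S6}. Their union is {N0, N1, N2, N3, N4, N5, N6, N7, N8, N9, N10, N11, N12}, which is all 13 racks.
No 3 of the 9 PDUs cover everything (all 84 combinations miss at least one rack), so 4 is optimal.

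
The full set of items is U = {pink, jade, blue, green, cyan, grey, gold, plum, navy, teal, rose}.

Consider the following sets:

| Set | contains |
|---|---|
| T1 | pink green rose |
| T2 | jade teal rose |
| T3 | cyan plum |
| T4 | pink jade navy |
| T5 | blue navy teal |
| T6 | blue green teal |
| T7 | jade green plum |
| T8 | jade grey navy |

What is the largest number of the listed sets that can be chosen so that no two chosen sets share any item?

3

T3, T6, T8 are pairwise disjoint (T3={cyan,plum}; T6={blue,green,teal}; T8={jade,grey,navy}).
Every remaining set overlaps one of these, and no 4 of the listed sets are pairwise disjoint, so 3 is the maximum.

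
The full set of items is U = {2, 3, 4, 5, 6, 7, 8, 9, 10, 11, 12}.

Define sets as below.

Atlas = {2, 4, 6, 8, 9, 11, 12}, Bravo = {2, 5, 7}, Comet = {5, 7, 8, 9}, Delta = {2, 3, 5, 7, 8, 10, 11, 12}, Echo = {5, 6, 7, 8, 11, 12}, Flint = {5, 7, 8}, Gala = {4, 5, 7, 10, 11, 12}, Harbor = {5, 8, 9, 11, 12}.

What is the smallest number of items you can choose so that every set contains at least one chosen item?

The 2 items {7, 8} hit every set.
No single item lies in every set, so at least 2 are needed and 2 is optimal.

2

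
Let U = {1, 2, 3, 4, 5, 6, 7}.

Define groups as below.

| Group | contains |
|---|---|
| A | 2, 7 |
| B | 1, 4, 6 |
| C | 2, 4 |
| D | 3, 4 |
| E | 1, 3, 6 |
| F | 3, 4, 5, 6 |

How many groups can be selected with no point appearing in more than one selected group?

2

A, D are pairwise disjoint (A={2,7}; D={3,4}).
Every remaining group overlaps one of these, and no 3 of the listed groups are pairwise disjoint, so 2 is the maximum.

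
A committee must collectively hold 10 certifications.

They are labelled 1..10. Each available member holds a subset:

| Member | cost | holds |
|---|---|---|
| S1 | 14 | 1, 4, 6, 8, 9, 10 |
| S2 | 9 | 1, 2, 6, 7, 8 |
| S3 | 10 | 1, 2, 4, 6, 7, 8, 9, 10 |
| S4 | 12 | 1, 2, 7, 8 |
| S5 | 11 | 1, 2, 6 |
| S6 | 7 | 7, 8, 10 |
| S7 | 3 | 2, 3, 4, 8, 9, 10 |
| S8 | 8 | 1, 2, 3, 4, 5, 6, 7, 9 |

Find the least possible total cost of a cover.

S7, S8 together cover every certification (S7 ∪ S8 = {1, 2, 3, 4, 5, 6, 7, 8, 9, 10}); total cost 3 + 8 = 11.
No covering selection has total cost below 11.

11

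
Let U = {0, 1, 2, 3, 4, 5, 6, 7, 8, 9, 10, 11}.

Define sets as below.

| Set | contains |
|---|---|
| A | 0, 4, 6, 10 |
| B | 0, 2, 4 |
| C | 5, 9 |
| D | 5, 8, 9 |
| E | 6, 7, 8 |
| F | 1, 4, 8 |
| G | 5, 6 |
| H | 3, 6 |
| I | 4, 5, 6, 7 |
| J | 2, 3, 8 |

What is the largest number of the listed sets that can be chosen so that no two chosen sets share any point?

3

B, D, H are pairwise disjoint (B={0,2,4}; D={5,8,9}; H={3,6}).
Every remaining set overlaps one of these, and no 4 of the listed sets are pairwise disjoint, so 3 is the maximum.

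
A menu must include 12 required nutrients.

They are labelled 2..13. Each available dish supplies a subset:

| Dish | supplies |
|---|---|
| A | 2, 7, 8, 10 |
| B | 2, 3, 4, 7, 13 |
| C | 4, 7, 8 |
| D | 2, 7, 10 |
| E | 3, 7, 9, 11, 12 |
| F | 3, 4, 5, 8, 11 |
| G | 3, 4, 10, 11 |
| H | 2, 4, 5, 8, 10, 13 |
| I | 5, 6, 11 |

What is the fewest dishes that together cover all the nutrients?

E and H and I together: E ∪ H ∪ I = {2, 3, 4, 5, 6, 7, 8, 9, 10, 11, 12, 13} — every nutrient is covered.
Only I contains 6, so I is forced; the remaining 9 nutrients need at least 2 more dishes (each remaining dish adds at most 5) — so at least 3 dishes are needed, and 3 is optimal.

3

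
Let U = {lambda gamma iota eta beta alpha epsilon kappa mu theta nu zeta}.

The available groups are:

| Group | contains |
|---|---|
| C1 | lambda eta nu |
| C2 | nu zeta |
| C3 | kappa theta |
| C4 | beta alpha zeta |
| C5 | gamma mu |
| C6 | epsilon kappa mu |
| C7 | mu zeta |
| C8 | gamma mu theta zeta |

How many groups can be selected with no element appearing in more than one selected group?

4

C1, C3, C4, C5 are pairwise disjoint (C1={lambda,eta,nu}; C3={kappa,theta}; C4={beta,alpha,zeta}; C5={gamma,mu}).
Every remaining group overlaps one of these, and no 5 of the listed groups are pairwise disjoint, so 4 is the maximum.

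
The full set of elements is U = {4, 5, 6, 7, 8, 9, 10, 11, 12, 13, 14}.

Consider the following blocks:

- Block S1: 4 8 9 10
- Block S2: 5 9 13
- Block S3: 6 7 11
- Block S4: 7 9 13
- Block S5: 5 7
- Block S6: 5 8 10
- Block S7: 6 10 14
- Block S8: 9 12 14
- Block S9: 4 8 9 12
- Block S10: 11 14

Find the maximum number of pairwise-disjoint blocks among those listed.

3

S5, S9, S10 are pairwise disjoint (S5={5,7}; S9={4,8,9,12}; S10={11,14}).
Every remaining block overlaps one of these, and no 4 of the listed blocks are pairwise disjoint, so 3 is the maximum.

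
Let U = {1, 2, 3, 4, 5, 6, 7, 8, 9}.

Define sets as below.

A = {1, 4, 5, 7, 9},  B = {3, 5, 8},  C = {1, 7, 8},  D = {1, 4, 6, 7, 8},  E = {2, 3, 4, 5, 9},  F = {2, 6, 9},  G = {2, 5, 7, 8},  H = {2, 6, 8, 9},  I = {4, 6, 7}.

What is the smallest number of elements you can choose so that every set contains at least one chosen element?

T = {4, 8, 9} meets every set (each contains at least one member of T), and |T| = 3.
No choice of 2 elements meets every set, so 3 is the minimum.

3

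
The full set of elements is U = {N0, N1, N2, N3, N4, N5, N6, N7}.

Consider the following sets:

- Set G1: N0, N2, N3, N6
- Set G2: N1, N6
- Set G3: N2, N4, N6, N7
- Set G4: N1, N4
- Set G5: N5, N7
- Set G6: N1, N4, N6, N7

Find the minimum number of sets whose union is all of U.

Take {G1, G4, G5}. Their union is {N0, N1, N2, N3, N4, N5, N6, N7}, which is all 8 elements.
Only G1 contains N0, so G1 is forced; the remaining 4 elements need at least 2 more sets (each remaining set adds at most 3) — so at least 3 sets are needed, and 3 is optimal.

3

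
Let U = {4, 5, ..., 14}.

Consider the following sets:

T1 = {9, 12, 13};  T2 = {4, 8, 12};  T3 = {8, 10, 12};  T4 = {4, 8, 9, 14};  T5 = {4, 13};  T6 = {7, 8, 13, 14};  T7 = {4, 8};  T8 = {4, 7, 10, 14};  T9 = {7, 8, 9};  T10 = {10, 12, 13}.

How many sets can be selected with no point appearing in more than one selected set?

T7, T10 are pairwise disjoint (T7={4,8}; T10={10,12,13}).
Every remaining set overlaps one of these, and no 3 of the listed sets are pairwise disjoint, so 2 is the maximum.

2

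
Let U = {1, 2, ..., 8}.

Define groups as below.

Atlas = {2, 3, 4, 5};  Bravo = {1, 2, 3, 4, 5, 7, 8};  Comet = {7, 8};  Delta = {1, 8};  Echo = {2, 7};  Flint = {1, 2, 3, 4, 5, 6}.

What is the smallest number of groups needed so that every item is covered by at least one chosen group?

Comet and Flint together: Comet ∪ Flint = {1, 2, 3, 4, 5, 6, 7, 8} — every item is covered.
No single group has all 8 items (the largest, Bravo, has 7), so 2 is optimal.

2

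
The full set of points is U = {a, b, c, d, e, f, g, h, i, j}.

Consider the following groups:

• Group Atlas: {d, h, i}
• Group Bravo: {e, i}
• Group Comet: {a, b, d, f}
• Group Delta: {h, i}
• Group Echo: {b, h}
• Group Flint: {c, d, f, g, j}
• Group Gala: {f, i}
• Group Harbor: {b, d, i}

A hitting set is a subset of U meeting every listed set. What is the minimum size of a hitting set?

3

T = {b, d, i} meets every group (each contains at least one member of T), and |T| = 3.
The groups Bravo, Echo, Flint are pairwise disjoint, so any hitting set needs a separate point for each — at least 3. Hence 3 is optimal.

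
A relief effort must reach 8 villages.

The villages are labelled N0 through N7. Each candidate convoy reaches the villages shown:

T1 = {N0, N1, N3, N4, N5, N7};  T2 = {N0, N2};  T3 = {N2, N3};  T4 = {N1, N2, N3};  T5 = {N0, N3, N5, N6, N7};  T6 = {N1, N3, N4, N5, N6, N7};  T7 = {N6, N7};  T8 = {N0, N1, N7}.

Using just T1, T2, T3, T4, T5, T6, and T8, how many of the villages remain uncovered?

Union of T1, T2, T3, T4, T5, T6, T8 = {N0, N1, N2, N3, N4, N5, N6, N7} — that's every village, so 0 are uncovered.

0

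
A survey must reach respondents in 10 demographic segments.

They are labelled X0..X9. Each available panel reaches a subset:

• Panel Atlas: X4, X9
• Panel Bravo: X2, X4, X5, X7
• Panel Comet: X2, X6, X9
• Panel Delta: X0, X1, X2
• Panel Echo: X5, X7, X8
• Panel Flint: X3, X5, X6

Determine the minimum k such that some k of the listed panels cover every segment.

4

Take {Atlas, Delta, Echo, Flint}. Their union is {X0, X1, X2, X3, X4, X5, X6, X7, X8, X9}, which is all 10 segments.
Only Delta contains X0, so Delta is forced; the remaining 7 segments need at least 3 more panels (each remaining panel adds at most 3) — so at least 4 panels are needed, and 4 is optimal.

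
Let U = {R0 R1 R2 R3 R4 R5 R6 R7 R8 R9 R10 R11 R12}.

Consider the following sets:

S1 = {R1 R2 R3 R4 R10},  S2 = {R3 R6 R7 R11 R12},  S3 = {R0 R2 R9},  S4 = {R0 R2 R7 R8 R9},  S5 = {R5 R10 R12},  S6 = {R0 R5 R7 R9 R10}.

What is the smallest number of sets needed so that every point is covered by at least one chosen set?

4

S1, S2, S4, and S6 cover everything between them: the union {R0, R1, R2, R3, R4, R5, R6, R7, R8, R9, R10, R11, R12} is all of U.
No 3 of the 6 sets cover everything (all 20 combinations miss at least one point), so 4 is optimal.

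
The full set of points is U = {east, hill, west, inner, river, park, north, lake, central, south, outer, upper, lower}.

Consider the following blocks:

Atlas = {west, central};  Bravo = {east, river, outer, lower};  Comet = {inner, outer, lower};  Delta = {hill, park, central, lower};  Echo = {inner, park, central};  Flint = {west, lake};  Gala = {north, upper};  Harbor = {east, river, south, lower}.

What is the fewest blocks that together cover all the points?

Comet and Delta and Flint and Gala and Harbor together: Comet ∪ Delta ∪ Flint ∪ Gala ∪ Harbor = {east, hill, west, inner, river, park, north, lake, central, south, outer, upper, lower} — every point is covered.
No 4 of the 8 blocks cover everything (all 70 combinations miss at least one point), so 5 is optimal.

5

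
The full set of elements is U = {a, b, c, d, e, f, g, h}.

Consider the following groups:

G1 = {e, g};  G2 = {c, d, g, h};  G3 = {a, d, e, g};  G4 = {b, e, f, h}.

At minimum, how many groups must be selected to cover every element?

G2, G3, and G4 cover everything between them: the union {a, b, c, d, e, f, g, h} is all of U.
Only G3 contains a, so G3 is forced; the remaining 4 elements need at least 2 more groups (each remaining group adds at most 3) — so at least 3 groups are needed, and 3 is optimal.

3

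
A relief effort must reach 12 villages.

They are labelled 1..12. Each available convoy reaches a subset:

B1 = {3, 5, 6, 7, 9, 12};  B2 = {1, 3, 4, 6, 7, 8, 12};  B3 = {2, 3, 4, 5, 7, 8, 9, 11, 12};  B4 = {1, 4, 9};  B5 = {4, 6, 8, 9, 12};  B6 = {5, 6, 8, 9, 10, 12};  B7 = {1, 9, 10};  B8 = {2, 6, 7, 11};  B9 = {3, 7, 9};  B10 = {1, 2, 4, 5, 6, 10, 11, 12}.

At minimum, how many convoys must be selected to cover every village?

Take {B3, B10}. Their union is {1, 2, 3, 4, 5, 6, 7, 8, 9, 10, 11, 12}, which is all 12 villages.
No single convoy has all 12 villages (the largest, B3, has 9), so 2 is optimal.

2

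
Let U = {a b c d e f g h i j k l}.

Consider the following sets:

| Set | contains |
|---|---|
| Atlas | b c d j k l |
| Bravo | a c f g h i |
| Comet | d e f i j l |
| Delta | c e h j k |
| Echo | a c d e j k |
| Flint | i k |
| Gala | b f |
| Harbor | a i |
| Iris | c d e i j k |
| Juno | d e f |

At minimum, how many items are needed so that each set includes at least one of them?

Take T = {f, i, j}. Each listed set contains at least one of these, so T is a hitting set of size 3.
The sets Delta, Gala, Harbor are pairwise disjoint, so any hitting set needs a separate item for each — at least 3. Hence 3 is optimal.

3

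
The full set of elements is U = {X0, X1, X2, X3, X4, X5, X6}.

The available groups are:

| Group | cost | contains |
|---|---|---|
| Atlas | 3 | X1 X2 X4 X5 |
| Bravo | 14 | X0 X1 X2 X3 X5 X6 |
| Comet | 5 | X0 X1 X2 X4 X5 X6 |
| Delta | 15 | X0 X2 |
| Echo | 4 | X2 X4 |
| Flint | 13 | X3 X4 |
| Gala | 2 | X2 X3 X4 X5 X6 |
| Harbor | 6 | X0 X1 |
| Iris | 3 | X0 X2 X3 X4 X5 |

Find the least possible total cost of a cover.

Comet, Gala together cover every element (Comet ∪ Gala = {X0, X1, X2, X3, X4, X5, X6}); total cost 5 + 2 = 7.
No covering selection has total cost below 7.

7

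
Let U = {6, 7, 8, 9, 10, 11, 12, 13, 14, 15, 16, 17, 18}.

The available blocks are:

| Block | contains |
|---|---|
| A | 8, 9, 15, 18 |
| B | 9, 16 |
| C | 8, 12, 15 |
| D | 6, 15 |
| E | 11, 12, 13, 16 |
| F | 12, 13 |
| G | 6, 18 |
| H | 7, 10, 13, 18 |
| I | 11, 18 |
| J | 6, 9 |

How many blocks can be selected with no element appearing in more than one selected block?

B, D, F, I are pairwise disjoint (B={9,16}; D={6,15}; F={12,13}; I={11,18}).
Every remaining block overlaps one of these, and no 5 of the listed blocks are pairwise disjoint, so 4 is the maximum.

4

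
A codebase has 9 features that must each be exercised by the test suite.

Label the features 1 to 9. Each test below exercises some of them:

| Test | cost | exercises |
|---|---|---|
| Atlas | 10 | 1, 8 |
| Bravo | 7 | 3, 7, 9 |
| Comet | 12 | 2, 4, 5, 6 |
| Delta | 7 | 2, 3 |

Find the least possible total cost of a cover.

Atlas, Bravo, Comet together cover every feature (Atlas ∪ Bravo ∪ Comet = {1, 2, 3, 4, 5, 6, 7, 8, 9}); total cost 10 + 7 + 12 = 29.
No covering selection has total cost below 29.

29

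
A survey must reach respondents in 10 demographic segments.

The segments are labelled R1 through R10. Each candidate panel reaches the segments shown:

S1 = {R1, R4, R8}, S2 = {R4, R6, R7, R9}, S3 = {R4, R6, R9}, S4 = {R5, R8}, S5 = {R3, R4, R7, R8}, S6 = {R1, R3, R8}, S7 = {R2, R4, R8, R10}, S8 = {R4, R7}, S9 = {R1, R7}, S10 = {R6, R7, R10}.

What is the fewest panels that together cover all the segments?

4

S2 and S4 and S6 and S7 together: S2 ∪ S4 ∪ S6 ∪ S7 = {R1, R2, R3, R4, R5, R6, R7, R8, R9, R10} — every segment is covered.
No 3 of the 10 panels cover everything (all 120 combinations miss at least one segment), so 4 is optimal.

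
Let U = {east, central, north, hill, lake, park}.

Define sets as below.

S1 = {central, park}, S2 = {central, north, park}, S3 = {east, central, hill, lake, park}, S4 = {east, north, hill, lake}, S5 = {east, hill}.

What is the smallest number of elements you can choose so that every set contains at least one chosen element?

2

H = {east, central} meets every set (each contains at least one member of H), and |H| = 2.
The sets S1, S4 are pairwise disjoint, so any hitting set needs a separate element for each — at least 2. Hence 2 is optimal.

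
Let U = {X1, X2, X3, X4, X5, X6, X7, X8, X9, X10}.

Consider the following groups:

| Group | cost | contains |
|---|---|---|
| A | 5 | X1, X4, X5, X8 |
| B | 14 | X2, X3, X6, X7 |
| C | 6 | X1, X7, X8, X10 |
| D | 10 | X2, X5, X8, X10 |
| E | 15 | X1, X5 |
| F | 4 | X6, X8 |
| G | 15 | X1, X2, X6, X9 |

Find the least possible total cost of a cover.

40

A, B, C, G together cover every element (A ∪ B ∪ C ∪ G = {X1, X2, X3, X4, X5, X6, X7, X8, X9, X10}); total cost 5 + 14 + 6 + 15 = 40.
The greedy pick A, C, F, B, G costs 44; no covering selection beats 40.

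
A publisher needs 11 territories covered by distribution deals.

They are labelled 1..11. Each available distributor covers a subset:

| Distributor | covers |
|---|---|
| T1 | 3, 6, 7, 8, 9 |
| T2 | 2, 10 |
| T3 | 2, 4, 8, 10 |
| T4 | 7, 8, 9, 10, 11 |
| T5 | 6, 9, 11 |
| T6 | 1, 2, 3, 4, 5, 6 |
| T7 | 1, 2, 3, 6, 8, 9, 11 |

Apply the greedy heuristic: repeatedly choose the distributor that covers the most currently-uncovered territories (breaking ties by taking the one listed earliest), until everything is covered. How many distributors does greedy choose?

Greedy: pick T7 (covers 7 new) → pick T3 (covers 2 new) → pick T1 (covers 1 new) → pick T6 (covers 1 new). Total picks: 4.
(The true minimum cover uses only 2 distributors, so greedy is not optimal here.)

4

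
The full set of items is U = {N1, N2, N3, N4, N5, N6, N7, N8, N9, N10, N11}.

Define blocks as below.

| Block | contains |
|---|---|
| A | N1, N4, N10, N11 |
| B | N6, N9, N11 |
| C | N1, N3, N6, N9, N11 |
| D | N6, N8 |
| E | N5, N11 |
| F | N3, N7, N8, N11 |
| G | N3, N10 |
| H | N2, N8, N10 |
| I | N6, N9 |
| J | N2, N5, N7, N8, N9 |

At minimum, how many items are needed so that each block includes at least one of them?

4

T = {N6, N8, N10, N11} meets every block (each contains at least one member of T), and |T| = 4.
No choice of 3 items meets every block, so 4 is the minimum.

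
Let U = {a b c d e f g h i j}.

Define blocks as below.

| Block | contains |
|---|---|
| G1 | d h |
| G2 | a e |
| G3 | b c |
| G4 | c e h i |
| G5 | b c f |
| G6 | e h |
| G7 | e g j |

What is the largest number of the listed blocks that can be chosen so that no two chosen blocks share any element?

G1, G2, G5 are pairwise disjoint (G1={d,h}; G2={a,e}; G5={b,c,f}).
Every remaining block overlaps one of these, and no 4 of the listed blocks are pairwise disjoint, so 3 is the maximum.

3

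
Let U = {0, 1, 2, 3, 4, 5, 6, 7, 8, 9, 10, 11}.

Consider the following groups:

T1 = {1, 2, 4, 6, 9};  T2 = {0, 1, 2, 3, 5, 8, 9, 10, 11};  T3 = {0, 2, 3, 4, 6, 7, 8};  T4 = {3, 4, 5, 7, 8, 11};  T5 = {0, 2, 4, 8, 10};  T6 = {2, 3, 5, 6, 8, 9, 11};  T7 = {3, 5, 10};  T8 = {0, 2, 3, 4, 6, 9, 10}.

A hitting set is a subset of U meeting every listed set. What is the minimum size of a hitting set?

H = {4, 5} meets every group (each contains at least one member of H), and |H| = 2.
The groups T1, T7 are pairwise disjoint, so any hitting set needs a separate item for each — at least 2. Hence 2 is optimal.

2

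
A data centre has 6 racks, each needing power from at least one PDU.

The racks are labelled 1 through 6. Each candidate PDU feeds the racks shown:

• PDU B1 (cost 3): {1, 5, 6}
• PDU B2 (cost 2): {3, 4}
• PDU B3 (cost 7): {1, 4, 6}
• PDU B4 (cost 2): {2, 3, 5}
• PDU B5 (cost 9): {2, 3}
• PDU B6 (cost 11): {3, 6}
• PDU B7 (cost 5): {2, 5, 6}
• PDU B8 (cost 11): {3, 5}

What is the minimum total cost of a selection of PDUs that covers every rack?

B1, B2, B4 together cover every rack (B1 ∪ B2 ∪ B4 = {1, 2, 3, 4, 5, 6}); total cost 3 + 2 + 2 = 7.
No covering selection has total cost below 7.

7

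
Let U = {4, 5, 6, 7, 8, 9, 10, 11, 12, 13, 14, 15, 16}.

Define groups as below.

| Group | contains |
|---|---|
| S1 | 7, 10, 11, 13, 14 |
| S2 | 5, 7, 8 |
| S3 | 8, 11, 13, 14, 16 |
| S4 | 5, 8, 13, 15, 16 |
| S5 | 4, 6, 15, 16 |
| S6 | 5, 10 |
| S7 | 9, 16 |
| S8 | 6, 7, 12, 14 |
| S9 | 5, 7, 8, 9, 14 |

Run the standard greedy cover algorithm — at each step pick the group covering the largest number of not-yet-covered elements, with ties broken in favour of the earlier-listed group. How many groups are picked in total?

5

Greedy: pick S1 (covers 5 new) → pick S4 (covers 4 new) → pick S5 (covers 2 new) → pick S7 (covers 1 new) → pick S8 (covers 1 new). Total picks: 5.
(The true minimum cover uses only 4 groups, so greedy is not optimal here.)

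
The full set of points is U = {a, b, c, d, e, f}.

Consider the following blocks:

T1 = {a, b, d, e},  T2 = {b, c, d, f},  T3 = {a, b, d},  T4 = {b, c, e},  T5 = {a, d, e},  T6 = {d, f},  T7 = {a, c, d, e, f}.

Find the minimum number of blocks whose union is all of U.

2

T1 and T7 together: T1 ∪ T7 = {a, b, c, d, e, f} — every point is covered.
No single block has all 6 points (the largest, T7, has 5), so 2 is optimal.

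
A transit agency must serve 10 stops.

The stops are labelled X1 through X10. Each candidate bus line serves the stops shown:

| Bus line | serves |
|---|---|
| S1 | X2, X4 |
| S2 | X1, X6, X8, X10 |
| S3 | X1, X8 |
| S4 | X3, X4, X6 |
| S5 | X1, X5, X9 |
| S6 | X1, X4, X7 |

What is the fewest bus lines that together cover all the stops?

S1 and S2 and S4 and S5 and S6 together: S1 ∪ S2 ∪ S4 ∪ S5 ∪ S6 = {X1, X2, X3, X4, X5, X6, X7, X8, X9, X10} — every stop is covered.
No 4 of the 6 bus lines cover everything (all 15 combinations miss at least one stop), so 5 is optimal.

5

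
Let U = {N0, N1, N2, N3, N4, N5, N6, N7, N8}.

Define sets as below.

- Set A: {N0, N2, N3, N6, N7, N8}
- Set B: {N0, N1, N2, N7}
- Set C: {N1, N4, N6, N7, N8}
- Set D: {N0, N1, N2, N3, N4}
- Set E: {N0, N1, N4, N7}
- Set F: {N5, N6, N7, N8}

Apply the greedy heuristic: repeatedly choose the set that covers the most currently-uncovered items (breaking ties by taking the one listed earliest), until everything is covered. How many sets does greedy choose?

3

Greedy: pick A (covers 6 new) → pick C (covers 2 new) → pick F (covers 1 new). Total picks: 3.
(The true minimum cover uses only 2 sets, so greedy is not optimal here.)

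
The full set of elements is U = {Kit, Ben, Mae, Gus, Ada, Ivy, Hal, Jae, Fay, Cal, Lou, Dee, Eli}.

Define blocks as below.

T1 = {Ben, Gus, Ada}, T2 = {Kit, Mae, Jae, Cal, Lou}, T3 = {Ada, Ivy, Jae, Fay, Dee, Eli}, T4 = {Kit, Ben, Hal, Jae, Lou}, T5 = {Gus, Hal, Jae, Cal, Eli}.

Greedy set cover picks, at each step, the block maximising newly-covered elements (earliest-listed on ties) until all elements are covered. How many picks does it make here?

4

Greedy: pick T3 (covers 6 new) → pick T2 (covers 4 new) → pick T1 (covers 2 new) → pick T4 (covers 1 new). Total picks: 4.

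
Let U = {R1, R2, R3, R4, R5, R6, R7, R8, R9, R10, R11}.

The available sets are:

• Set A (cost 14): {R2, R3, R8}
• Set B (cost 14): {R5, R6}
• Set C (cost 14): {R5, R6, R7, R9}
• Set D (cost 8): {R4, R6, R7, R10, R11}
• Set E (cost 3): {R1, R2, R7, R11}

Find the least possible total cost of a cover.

A, C, D, E together cover every point (A ∪ C ∪ D ∪ E = {R1, R2, R3, R4, R5, R6, R7, R8, R9, R10, R11}); total cost 14 + 14 + 8 + 3 = 39.
No covering selection has total cost below 39.

39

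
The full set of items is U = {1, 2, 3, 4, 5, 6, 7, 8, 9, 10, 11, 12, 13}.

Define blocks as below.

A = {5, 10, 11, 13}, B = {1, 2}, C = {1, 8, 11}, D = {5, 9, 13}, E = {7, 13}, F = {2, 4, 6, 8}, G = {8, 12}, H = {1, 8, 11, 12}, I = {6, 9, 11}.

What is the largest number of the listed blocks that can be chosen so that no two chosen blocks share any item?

B, E, G, I are pairwise disjoint (B={1,2}; E={7,13}; G={8,12}; I={6,9,11}).
Every remaining block overlaps one of these, and no 5 of the listed blocks are pairwise disjoint, so 4 is the maximum.

4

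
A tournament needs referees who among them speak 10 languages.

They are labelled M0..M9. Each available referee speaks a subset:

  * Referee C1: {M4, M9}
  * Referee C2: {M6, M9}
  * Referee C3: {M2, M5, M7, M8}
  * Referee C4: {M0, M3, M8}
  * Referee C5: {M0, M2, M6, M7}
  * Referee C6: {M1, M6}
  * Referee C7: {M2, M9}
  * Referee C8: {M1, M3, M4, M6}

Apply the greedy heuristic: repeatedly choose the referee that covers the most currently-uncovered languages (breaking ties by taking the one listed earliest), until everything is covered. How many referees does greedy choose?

4

Greedy: pick C3 (covers 4 new) → pick C8 (covers 4 new) → pick C1 (covers 1 new) → pick C4 (covers 1 new). Total picks: 4.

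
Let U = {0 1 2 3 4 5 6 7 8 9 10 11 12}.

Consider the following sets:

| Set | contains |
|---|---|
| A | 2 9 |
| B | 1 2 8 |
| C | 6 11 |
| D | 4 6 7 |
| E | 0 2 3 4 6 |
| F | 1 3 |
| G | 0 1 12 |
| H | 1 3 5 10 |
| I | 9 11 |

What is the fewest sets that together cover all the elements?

Take {B, D, G, H, I}. Their union is {0, 1, 2, 3, 4, 5, 6, 7, 8, 9, 10, 11, 12}, which is all 13 elements.
No 4 of the 9 sets cover everything (all 126 combinations miss at least one element), so 5 is optimal.

5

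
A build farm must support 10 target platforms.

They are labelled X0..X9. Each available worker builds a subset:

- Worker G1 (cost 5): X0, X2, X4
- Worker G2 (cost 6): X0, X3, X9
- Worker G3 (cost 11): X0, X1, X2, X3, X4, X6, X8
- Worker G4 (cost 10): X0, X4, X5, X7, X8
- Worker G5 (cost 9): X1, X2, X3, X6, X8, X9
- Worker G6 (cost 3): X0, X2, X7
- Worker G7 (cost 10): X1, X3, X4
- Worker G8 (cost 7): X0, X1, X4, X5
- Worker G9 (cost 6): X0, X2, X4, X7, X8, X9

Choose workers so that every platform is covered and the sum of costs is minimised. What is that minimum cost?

G5, G6, G8 together cover every platform (G5 ∪ G6 ∪ G8 = {X0, X1, X2, X3, X4, X5, X6, X7, X8, X9}); total cost 9 + 3 + 7 = 19.
No covering selection has total cost below 19.

19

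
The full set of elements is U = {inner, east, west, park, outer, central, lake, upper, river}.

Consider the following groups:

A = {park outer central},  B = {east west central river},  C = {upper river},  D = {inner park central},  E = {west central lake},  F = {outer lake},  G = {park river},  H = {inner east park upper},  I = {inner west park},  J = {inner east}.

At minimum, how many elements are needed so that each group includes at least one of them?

T = {inner, park, lake, river} meets every group (each contains at least one member of T), and |T| = 4.
No choice of 3 elements meets every group, so 4 is the minimum.

4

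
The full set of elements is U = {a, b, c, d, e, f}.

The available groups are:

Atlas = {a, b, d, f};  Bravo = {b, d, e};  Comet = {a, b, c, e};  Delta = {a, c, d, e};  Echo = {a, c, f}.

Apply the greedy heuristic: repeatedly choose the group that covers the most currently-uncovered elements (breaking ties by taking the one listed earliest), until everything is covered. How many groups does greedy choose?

Greedy: pick Atlas (covers 4 new) → pick Comet (covers 2 new). Total picks: 2.

2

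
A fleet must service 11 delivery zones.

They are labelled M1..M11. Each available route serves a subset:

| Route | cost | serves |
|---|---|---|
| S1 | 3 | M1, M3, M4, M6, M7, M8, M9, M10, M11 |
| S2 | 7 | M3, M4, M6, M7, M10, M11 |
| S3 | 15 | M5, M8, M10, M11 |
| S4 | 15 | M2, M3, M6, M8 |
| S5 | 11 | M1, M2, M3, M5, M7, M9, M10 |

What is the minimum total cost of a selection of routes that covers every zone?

S1, S5 together cover every zone (S1 ∪ S5 = {M1, M2, M3, M4, M5, M6, M7, M8, M9, M10, M11}); total cost 3 + 11 = 14.
No covering selection has total cost below 14.

14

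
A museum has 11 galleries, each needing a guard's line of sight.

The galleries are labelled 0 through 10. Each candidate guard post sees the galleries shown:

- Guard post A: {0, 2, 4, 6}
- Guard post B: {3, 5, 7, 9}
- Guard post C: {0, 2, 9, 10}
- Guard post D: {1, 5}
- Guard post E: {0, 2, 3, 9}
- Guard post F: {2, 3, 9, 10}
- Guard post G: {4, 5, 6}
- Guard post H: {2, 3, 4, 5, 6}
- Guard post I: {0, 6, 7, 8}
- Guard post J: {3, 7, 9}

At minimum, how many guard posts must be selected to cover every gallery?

D and F and H and I together: D ∪ F ∪ H ∪ I = {0, 1, 2, 3, 4, 5, 6, 7, 8, 9, 10} — every gallery is covered.
Only D contains 1, so D is forced; the remaining 9 galleries need at least 3 more guard posts (each remaining guard post adds at most 4) — so at least 4 guard posts are needed, and 4 is optimal.

4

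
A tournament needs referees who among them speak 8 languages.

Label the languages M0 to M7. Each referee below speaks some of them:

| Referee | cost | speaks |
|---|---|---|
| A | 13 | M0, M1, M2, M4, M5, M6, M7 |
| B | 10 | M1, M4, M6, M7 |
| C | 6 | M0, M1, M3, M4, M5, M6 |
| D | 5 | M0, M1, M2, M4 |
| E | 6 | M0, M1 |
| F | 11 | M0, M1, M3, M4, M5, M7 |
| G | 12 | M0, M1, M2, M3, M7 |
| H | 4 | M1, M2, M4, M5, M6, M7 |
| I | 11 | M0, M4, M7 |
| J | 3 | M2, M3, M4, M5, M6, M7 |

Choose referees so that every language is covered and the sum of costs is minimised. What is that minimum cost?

8

D, J together cover every language (D ∪ J = {M0, M1, M2, M3, M4, M5, M6, M7}); total cost 5 + 3 = 8.
No covering selection has total cost below 8.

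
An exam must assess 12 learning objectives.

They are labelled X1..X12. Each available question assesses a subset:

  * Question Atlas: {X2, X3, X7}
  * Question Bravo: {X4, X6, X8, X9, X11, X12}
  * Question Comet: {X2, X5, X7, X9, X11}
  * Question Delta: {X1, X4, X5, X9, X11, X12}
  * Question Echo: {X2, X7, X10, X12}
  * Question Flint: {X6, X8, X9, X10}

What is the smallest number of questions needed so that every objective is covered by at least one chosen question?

Take {Atlas, Delta, Flint}. Their union is {X1, X2, X3, X4, X5, X6, X7, X8, X9, X10, X11, X12}, which is all 12 objectives.
Only Delta contains X1, so Delta is forced; the remaining 6 objectives need at least 2 more questions (each remaining question adds at most 3) — so at least 3 questions are needed, and 3 is optimal.

3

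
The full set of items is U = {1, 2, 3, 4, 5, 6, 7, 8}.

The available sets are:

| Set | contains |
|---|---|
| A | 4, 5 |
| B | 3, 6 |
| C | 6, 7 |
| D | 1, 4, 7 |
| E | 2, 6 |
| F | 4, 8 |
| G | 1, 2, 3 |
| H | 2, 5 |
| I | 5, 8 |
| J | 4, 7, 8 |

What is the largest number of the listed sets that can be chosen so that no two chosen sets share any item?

D, E, I are pairwise disjoint (D={1,4,7}; E={2,6}; I={5,8}).
Every remaining set overlaps one of these, and no 4 of the listed sets are pairwise disjoint, so 3 is the maximum.

3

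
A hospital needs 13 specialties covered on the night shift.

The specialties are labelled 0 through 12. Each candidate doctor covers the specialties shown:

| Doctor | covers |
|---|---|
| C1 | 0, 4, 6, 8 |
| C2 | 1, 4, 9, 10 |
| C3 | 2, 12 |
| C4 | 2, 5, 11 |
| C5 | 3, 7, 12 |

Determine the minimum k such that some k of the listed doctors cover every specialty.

4

Take {C1, C2, C4, C5}. Their union is {0, 1, 2, 3, 4, 5, 6, 7, 8, 9, 10, 11, 12}, which is all 13 specialties.
Each doctor has at most 4 specialties, and 3·4 = 12 < 13 — so at least 4 doctors are needed, and 4 is optimal.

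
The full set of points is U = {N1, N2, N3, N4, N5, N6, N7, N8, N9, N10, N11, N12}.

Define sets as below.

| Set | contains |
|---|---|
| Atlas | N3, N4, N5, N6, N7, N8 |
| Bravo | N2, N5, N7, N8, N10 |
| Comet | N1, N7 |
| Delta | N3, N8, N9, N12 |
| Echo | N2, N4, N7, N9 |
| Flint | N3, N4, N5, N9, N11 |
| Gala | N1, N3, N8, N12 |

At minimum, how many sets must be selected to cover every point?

4

Take {Atlas, Bravo, Flint, Gala}. Their union is {N1, N2, N3, N4, N5, N6, N7, N8, N9, N10, N11, N12}, which is all 12 points.
Only Atlas contains N6, so Atlas is forced; the remaining 6 points need at least 3 more sets (each remaining set adds at most 2) — so at least 4 sets are needed, and 4 is optimal.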